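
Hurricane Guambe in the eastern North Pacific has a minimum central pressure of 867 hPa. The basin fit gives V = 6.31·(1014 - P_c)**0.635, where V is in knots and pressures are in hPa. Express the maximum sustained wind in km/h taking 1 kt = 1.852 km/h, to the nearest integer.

278 km/h

ΔP = 1014 − 867 = 147 hPa.
V ≈ 6.31 × 147^0.635 = 6.31 × 23.782 ≈ 150.064 kt.
150.064 × 1.852 ≈ 277.92 km/h → 278 km/h.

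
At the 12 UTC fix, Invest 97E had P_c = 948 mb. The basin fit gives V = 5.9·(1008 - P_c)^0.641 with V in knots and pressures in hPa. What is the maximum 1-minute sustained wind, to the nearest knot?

ΔP = 1008 − 948 = 60 mb.
60^0.641 ≈ 13.797.
V ≈ 5.9 × 13.797 ≈ 81.4 kt.

81 kt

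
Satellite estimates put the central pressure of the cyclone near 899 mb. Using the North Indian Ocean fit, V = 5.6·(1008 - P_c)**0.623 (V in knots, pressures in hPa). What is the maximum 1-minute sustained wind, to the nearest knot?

ΔP = 1008 − 899 = 109 mb.
109^0.623 ≈ 18.592.
V ≈ 5.6 × 18.592 ≈ 104.1 kt.

104 kt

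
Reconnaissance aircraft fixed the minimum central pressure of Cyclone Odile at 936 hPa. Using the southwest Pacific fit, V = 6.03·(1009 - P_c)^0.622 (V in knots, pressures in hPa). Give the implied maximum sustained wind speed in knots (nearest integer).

ΔP = 1009 − 936 = 73 hPa.
73^0.622 ≈ 14.421.
V ≈ 6.03 × 14.421 ≈ 87.0 kt.

87 kt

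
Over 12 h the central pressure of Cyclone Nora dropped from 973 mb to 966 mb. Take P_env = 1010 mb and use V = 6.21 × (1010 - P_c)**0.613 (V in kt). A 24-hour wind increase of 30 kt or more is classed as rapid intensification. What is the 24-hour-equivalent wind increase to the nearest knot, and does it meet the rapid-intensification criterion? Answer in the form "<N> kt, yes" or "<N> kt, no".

V₁: ΔP = 37, V ≈ 6.21 × 37^0.613 ≈ 56.81 kt.
V₂: ΔP = 44, V ≈ 6.21 × 44^0.613 ≈ 63.17 kt.
ΔV over 12 h = 6.36 kt → 24 h equivalent = 6.36 × 24/12 ≈ 12.72 kt.
13 kt < 30 kt ⇒ not rapid intensification.

13 kt, no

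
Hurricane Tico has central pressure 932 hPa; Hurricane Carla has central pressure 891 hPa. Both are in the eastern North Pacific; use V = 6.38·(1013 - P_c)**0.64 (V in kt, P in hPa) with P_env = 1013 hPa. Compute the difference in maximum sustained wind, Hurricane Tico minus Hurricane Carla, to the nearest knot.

Hurricane Tico: ΔP = 81; V ≈ 6.38 × 81^0.64 ≈ 106.23 kt.
Hurricane Carla: ΔP = 122; V ≈ 6.38 × 122^0.64 ≈ 138.07 kt.
Difference ≈ 106.23 − 138.07 = -31.84 → -32 kt.

-32 kt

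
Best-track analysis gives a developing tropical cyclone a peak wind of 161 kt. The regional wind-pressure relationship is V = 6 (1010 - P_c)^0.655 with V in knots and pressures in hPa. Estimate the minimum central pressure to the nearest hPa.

ΔP = (V / 6)^(1/0.655) = (161/6)^1.527.
161/6 = 26.833; 26.833^1.527 ≈ 151.77 hPa.
P_c = 1010 − 151.77 = 858.23 ≈ 858 hPa.

858 hPa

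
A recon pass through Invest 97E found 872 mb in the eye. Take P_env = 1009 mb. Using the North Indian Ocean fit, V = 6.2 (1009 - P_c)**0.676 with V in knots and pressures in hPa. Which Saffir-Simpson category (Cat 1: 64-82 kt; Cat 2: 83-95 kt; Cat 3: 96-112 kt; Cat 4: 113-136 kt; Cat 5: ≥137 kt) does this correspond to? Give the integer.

ΔP = 1009 − 872 = 137 mb.
V ≈ 6.2 × 137^0.676 = 6.2 × 27.82 ≈ 173 kt.
173 kt falls in the Category 5 band.

5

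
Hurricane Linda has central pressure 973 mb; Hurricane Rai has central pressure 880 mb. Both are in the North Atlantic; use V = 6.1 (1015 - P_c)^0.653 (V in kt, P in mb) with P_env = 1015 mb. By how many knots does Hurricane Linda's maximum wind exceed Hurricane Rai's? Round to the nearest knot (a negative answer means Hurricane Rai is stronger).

-80 kt

Hurricane Linda: ΔP = 42; V ≈ 6.1 × 42^0.653 ≈ 70.03 kt.
Hurricane Rai: ΔP = 135; V ≈ 6.1 × 135^0.653 ≈ 150.12 kt.
Difference ≈ 70.03 − 150.12 = -80.09 → -80 kt.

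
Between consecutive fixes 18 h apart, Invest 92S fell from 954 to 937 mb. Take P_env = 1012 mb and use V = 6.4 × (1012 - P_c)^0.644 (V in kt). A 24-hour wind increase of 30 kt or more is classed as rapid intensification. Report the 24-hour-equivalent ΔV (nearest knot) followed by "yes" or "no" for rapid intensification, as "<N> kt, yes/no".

V₁: ΔP = 58, V ≈ 6.4 × 58^0.644 ≈ 87.46 kt.
V₂: ΔP = 75, V ≈ 6.4 × 75^0.644 ≈ 103.21 kt.
ΔV over 18 h = 15.75 kt → 24 h equivalent = 15.75 × 24/18 ≈ 21.00 kt.
21 kt < 30 kt ⇒ not rapid intensification.

21 kt, no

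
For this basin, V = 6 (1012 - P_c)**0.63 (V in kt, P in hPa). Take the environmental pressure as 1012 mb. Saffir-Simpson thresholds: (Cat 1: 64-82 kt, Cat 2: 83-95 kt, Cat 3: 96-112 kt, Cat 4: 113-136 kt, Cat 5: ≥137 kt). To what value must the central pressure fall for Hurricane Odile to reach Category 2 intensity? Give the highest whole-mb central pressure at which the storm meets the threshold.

947 mb

Category 2 begins at V = 83 kt.
Required ΔP = (83/6)^(1/0.63) = 13.833^1.587 ≈ 64.71 mb.
P_c ≤ 1012 − 64.71 = 947.29, so the highest integer P_c is 947 mb.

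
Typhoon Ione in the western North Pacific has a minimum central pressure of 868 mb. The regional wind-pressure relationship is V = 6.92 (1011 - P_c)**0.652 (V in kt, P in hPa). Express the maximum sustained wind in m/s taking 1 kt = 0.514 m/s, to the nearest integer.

90 m/s

ΔP = 1011 − 868 = 143 mb.
V ≈ 6.92 × 143^0.652 = 6.92 × 25.426 ≈ 175.948 kt.
175.948 × 0.514 ≈ 90.44 m/s → 90 m/s.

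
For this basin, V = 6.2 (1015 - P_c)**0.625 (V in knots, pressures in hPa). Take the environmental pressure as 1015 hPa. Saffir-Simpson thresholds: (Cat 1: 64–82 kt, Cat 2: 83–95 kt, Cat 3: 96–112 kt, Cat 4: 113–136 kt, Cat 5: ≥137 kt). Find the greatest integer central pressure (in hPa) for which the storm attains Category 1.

Category 1 begins at V = 64 kt.
Required ΔP = (64/6.2)^(1/0.625) = 10.323^1.600 ≈ 41.89 hPa.
P_c ≤ 1015 − 41.89 = 973.11, so the highest integer P_c is 973 hPa.

973 hPa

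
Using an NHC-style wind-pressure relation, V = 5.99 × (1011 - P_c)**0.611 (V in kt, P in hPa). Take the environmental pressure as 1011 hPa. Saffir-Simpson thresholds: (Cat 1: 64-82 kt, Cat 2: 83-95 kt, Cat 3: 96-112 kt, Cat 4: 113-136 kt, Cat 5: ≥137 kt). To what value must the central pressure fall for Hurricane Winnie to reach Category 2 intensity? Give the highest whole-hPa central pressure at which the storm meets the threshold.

Category 2 begins at V = 83 kt.
Required ΔP = (83/5.99)^(1/0.611) = 13.856^1.637 ≈ 73.87 hPa.
P_c ≤ 1011 − 73.87 = 937.13, so the highest integer P_c is 937 hPa.

937 hPa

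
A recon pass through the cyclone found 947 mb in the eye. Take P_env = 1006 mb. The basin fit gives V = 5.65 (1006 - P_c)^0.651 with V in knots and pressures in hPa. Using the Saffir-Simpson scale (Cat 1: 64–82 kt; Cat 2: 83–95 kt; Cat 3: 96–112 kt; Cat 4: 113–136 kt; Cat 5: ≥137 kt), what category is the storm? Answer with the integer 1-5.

ΔP = 1006 − 947 = 59 mb.
V ≈ 5.65 × 59^0.651 = 5.65 × 14.22 ≈ 80 kt.
80 kt falls in the Category 1 band.

1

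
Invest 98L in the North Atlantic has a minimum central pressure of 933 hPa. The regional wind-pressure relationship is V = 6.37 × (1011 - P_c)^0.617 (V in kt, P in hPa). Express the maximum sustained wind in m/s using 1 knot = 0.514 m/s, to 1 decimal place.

ΔP = 1011 − 933 = 78 hPa.
V ≈ 6.37 × 78^0.617 = 6.37 × 14.704 ≈ 93.662 kt.
93.662 × 0.514 ≈ 48.14 m/s → 48.1 m/s.

48.1 m/s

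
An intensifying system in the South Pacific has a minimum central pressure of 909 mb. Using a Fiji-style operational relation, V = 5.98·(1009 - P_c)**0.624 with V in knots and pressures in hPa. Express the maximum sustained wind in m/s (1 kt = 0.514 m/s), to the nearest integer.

54 m/s

ΔP = 1009 − 909 = 100 mb.
V ≈ 5.98 × 100^0.624 = 5.98 × 17.701 ≈ 105.853 kt.
105.853 × 0.514 ≈ 54.41 m/s → 54 m/s.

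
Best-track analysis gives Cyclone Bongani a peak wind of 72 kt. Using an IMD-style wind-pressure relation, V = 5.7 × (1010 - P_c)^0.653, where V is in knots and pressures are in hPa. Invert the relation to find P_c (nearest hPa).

961 hPa

ΔP = (V / 5.7)^(1/0.653) = (72/5.7)^1.531.
72/5.7 = 12.632; 12.632^1.531 ≈ 48.61 hPa.
P_c = 1010 − 48.61 = 961.39 ≈ 961 hPa.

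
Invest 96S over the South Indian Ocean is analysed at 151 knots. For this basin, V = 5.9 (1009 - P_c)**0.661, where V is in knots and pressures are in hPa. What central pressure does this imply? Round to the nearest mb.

ΔP = (V / 5.9)^(1/0.661) = (151/5.9)^1.513.
151/5.9 = 25.593; 25.593^1.513 ≈ 134.99 mb.
P_c = 1009 − 134.99 = 874.01 ≈ 874 mb.

874 mb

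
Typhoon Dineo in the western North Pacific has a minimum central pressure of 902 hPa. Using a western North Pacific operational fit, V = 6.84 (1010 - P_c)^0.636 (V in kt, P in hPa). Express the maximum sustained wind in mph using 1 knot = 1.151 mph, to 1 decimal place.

ΔP = 1010 − 902 = 108 hPa.
V ≈ 6.84 × 108^0.636 = 6.84 × 19.645 ≈ 134.373 kt.
134.373 × 1.151 ≈ 154.66 mph → 154.7 mph.

154.7 mph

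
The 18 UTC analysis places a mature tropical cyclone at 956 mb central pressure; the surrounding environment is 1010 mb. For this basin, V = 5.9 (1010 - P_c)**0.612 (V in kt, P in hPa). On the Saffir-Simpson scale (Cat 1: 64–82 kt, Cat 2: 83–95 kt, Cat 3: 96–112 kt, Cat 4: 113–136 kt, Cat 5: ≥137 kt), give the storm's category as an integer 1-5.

1

ΔP = 1010 − 956 = 54 mb.
V ≈ 5.9 × 54^0.612 = 5.9 × 11.49 ≈ 68 kt.
68 kt falls in the Category 1 band.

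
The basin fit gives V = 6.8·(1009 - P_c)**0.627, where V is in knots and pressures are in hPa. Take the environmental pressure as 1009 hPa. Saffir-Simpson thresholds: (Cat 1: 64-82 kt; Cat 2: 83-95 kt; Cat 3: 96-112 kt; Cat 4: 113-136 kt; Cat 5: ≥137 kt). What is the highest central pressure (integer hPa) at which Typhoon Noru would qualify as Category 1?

973 hPa

Category 1 begins at V = 64 kt.
Required ΔP = (64/6.8)^(1/0.627) = 9.412^1.595 ≈ 35.72 hPa.
P_c ≤ 1009 − 35.72 = 973.28, so the highest integer P_c is 973 hPa.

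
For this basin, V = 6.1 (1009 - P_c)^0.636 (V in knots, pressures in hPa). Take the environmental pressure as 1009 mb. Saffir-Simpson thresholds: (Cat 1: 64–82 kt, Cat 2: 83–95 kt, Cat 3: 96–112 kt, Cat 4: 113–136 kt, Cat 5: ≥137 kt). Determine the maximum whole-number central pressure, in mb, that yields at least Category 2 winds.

948 mb

Category 2 begins at V = 83 kt.
Required ΔP = (83/6.1)^(1/0.636) = 13.607^1.572 ≈ 60.62 mb.
P_c ≤ 1009 − 60.62 = 948.38, so the highest integer P_c is 948 mb.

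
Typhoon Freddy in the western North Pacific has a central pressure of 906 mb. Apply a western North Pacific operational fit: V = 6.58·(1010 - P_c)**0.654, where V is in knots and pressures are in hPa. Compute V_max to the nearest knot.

ΔP = 1010 − 906 = 104 mb.
104^0.654 ≈ 20.852.
V ≈ 6.58 × 20.852 ≈ 137.2 kt.

137 kt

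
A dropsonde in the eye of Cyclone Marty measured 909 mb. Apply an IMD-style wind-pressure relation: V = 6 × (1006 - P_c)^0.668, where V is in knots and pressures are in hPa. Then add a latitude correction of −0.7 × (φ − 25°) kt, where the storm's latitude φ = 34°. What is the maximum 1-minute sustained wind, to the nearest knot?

121 kt

ΔP = 1006 − 909 = 97 mb.
97^0.668 ≈ 21.240.
V ≈ 6 × 21.240 ≈ 127.4 kt.
Latitude correction: −0.7 × (34 − 25) = -6.3 kt.
Corrected V ≈ 121.1 kt → 121 kt.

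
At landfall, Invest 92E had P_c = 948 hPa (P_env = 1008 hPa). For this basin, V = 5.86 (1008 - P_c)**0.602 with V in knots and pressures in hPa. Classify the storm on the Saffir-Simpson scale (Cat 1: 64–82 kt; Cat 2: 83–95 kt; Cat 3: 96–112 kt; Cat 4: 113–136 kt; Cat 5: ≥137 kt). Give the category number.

1

ΔP = 1008 − 948 = 60 hPa.
V ≈ 5.86 × 60^0.602 = 5.86 × 11.76 ≈ 69 kt.
69 kt falls in the Category 1 band.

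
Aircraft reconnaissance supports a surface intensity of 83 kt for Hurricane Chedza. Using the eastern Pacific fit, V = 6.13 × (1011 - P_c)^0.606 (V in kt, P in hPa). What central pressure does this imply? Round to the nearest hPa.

ΔP = (V / 6.13)^(1/0.606) = (83/6.13)^1.650.
83/6.13 = 13.540; 13.540^1.650 ≈ 73.68 hPa.
P_c = 1011 − 73.68 = 937.32 ≈ 937 hPa.

937 hPa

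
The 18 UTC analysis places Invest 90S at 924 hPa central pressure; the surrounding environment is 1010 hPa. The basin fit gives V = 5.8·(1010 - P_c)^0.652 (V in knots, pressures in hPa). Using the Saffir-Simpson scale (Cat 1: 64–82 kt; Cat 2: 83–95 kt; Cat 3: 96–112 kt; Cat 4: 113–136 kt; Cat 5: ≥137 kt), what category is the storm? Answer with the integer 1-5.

ΔP = 1010 − 924 = 86 hPa.
V ≈ 5.8 × 86^0.652 = 5.8 × 18.25 ≈ 106 kt.
106 kt falls in the Category 3 band.

3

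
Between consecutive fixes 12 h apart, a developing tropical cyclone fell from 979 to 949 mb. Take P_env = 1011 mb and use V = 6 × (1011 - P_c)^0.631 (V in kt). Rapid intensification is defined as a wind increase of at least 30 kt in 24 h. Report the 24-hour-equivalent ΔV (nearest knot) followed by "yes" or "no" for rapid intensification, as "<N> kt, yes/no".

V₁: ΔP = 32, V ≈ 6 × 32^0.631 ≈ 53.44 kt.
V₂: ΔP = 62, V ≈ 6 × 62^0.631 ≈ 81.12 kt.
ΔV over 12 h = 27.68 kt → 24 h equivalent = 27.68 × 24/12 ≈ 55.36 kt.
55 kt ≥ 30 kt ⇒ rapid intensification.

55 kt, yes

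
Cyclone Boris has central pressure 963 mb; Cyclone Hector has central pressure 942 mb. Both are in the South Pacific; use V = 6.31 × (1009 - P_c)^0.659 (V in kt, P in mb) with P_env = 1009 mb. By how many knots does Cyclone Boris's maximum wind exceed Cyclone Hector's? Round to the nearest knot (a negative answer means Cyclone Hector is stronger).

-22 kt

Cyclone Boris: ΔP = 46; V ≈ 6.31 × 46^0.659 ≈ 78.67 kt.
Cyclone Hector: ΔP = 67; V ≈ 6.31 × 67^0.659 ≈ 100.79 kt.
Difference ≈ 78.67 − 100.79 = -22.12 → -22 kt.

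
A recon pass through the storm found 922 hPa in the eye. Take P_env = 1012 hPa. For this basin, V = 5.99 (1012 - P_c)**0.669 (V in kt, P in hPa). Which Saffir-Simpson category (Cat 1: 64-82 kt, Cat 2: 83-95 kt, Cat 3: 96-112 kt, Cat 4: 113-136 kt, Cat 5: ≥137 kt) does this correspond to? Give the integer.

4

ΔP = 1012 − 922 = 90 hPa.
V ≈ 5.99 × 90^0.669 = 5.99 × 20.29 ≈ 122 kt.
122 kt falls in the Category 4 band.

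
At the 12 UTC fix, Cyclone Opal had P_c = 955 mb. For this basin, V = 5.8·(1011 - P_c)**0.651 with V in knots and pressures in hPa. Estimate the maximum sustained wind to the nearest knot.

ΔP = 1011 − 955 = 56 mb.
56^0.651 ≈ 13.743.
V ≈ 5.8 × 13.743 ≈ 79.7 kt.

80 kt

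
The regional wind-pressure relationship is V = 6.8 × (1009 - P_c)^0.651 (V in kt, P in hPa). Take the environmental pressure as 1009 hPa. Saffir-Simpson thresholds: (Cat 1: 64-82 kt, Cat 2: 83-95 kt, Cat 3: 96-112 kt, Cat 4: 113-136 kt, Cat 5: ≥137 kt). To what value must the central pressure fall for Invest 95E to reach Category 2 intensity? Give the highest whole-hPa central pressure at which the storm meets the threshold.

Category 2 begins at V = 83 kt.
Required ΔP = (83/6.8)^(1/0.651) = 12.206^1.536 ≈ 46.67 hPa.
P_c ≤ 1009 − 46.67 = 962.33, so the highest integer P_c is 962 hPa.

962 hPa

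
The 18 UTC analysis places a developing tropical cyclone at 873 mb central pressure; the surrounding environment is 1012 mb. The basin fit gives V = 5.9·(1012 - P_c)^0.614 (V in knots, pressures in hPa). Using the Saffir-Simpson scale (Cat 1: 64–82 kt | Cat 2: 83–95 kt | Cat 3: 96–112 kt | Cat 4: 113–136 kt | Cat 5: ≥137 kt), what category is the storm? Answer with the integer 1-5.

ΔP = 1012 − 873 = 139 mb.
V ≈ 5.9 × 139^0.614 = 5.9 × 20.69 ≈ 122 kt.
122 kt falls in the Category 4 band.

4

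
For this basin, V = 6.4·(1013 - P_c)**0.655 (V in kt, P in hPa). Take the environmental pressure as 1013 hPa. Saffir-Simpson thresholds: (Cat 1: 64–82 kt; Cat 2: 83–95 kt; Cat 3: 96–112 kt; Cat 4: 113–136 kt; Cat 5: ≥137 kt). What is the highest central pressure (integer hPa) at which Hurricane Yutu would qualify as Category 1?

Category 1 begins at V = 64 kt.
Required ΔP = (64/6.4)^(1/0.655) = 10.000^1.527 ≈ 33.63 hPa.
P_c ≤ 1013 − 33.63 = 979.37, so the highest integer P_c is 979 hPa.

979 hPa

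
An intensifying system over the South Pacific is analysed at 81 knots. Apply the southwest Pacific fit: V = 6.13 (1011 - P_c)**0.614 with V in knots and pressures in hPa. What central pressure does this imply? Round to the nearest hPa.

ΔP = (V / 6.13)^(1/0.614) = (81/6.13)^1.629.
81/6.13 = 13.214; 13.214^1.629 ≈ 66.95 hPa.
P_c = 1011 − 66.95 = 944.05 ≈ 944 hPa.

944 hPa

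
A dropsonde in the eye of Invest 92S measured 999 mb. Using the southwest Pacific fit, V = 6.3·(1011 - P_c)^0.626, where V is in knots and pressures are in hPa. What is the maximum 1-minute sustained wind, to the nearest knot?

ΔP = 1011 − 999 = 12 mb.
12^0.626 ≈ 4.738.
V ≈ 6.3 × 4.738 ≈ 29.8 kt.

30 kt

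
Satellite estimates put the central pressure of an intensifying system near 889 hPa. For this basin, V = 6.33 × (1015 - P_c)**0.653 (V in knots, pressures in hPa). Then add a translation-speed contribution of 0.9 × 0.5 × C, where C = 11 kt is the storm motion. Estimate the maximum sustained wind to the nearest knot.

154 kt

ΔP = 1015 − 889 = 126 hPa.
126^0.653 ≈ 23.526.
V ≈ 6.33 × 23.526 ≈ 148.9 kt.
Translation term: 0.9 × 0.5 × 11 = 4.95 kt.
Corrected V ≈ 153.85 kt → 154 kt.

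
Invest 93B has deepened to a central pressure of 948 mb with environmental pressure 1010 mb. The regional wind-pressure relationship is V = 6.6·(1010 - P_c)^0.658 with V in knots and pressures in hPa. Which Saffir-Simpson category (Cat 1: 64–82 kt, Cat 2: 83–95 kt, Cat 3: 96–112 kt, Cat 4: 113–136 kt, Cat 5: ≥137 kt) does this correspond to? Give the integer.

3

ΔP = 1010 − 948 = 62 mb.
V ≈ 6.6 × 62^0.658 = 6.6 × 15.11 ≈ 100 kt.
100 kt falls in the Category 3 band.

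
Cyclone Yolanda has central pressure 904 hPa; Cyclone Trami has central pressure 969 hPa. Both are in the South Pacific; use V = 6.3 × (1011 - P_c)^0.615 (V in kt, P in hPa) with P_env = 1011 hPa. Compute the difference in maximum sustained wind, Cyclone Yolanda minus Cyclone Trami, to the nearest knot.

49 kt

Cyclone Yolanda: ΔP = 107; V ≈ 6.3 × 107^0.615 ≈ 111.54 kt.
Cyclone Trami: ΔP = 42; V ≈ 6.3 × 42^0.615 ≈ 62.75 kt.
Difference ≈ 111.54 − 62.75 = 48.79 → 49 kt.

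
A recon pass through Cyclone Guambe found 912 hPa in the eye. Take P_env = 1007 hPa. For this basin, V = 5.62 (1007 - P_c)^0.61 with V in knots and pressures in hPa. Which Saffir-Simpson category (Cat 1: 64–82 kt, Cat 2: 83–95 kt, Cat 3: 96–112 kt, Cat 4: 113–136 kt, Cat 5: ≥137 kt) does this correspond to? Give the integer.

2

ΔP = 1007 − 912 = 95 hPa.
V ≈ 5.62 × 95^0.61 = 5.62 × 16.08 ≈ 90 kt.
90 kt falls in the Category 2 band.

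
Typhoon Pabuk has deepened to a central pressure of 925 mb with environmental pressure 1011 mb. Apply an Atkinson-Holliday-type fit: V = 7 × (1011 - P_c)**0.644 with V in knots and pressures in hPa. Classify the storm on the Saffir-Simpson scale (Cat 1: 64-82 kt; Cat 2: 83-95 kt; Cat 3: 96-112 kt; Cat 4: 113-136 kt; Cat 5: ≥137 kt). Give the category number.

ΔP = 1011 − 925 = 86 mb.
V ≈ 7 × 86^0.644 = 7 × 17.61 ≈ 123 kt.
123 kt falls in the Category 4 band.

4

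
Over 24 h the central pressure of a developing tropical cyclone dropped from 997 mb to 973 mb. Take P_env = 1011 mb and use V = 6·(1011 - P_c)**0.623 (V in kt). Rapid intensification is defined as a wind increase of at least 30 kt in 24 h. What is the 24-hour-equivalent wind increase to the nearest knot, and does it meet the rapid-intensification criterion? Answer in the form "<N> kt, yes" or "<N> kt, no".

V₁: ΔP = 14, V ≈ 6 × 14^0.623 ≈ 31.06 kt.
V₂: ΔP = 38, V ≈ 6 × 38^0.623 ≈ 57.86 kt.
ΔV over 24 h = 26.80 kt → 24 h equivalent = 26.80 × 24/24 ≈ 26.80 kt.
27 kt < 30 kt ⇒ not rapid intensification.

27 kt, no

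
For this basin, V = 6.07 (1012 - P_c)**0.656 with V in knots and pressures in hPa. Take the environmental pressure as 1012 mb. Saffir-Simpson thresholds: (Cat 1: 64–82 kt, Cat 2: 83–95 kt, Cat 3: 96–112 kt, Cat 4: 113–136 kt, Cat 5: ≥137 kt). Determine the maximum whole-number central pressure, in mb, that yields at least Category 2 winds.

Category 2 begins at V = 83 kt.
Required ΔP = (83/6.07)^(1/0.656) = 13.674^1.524 ≈ 53.89 mb.
P_c ≤ 1012 − 53.89 = 958.11, so the highest integer P_c is 958 mb.

958 mb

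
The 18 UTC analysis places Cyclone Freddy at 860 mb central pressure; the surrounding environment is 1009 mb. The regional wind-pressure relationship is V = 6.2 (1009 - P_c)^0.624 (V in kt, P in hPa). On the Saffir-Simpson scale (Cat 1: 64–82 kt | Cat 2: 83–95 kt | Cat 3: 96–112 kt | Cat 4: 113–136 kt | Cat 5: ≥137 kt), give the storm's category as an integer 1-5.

ΔP = 1009 − 860 = 149 mb.
V ≈ 6.2 × 149^0.624 = 6.2 × 22.70 ≈ 141 kt.
141 kt falls in the Category 5 band.

5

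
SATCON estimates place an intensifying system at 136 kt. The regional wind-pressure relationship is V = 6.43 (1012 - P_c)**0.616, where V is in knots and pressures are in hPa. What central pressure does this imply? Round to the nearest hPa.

ΔP = (V / 6.43)^(1/0.616) = (136/6.43)^1.623.
136/6.43 = 21.151; 21.151^1.623 ≈ 141.74 hPa.
P_c = 1012 − 141.74 = 870.26 ≈ 870 hPa.

870 hPa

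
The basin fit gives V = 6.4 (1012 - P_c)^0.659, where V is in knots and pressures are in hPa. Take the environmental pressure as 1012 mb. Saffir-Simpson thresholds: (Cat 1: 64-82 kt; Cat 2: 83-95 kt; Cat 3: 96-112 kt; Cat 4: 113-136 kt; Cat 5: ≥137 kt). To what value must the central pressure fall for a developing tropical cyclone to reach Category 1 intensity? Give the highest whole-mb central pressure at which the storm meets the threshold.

Category 1 begins at V = 64 kt.
Required ΔP = (64/6.4)^(1/0.659) = 10.000^1.517 ≈ 32.92 mb.
P_c ≤ 1012 − 32.92 = 979.08, so the highest integer P_c is 979 mb.

979 mb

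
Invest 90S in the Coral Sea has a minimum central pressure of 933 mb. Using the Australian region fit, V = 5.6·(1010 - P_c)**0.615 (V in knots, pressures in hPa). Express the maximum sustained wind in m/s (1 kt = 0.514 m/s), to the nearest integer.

ΔP = 1010 − 933 = 77 mb.
V ≈ 5.6 × 77^0.615 = 5.6 × 14.461 ≈ 80.980 kt.
80.980 × 0.514 ≈ 41.62 m/s → 42 m/s.

42 m/s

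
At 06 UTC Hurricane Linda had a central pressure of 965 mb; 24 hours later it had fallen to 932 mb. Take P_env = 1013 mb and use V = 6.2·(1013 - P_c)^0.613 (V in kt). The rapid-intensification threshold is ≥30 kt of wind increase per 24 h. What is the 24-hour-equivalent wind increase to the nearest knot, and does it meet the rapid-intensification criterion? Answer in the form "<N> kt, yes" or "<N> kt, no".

V₁: ΔP = 48, V ≈ 6.2 × 48^0.613 ≈ 66.53 kt.
V₂: ΔP = 81, V ≈ 6.2 × 81^0.613 ≈ 91.68 kt.
ΔV over 24 h = 25.15 kt → 24 h equivalent = 25.15 × 24/24 ≈ 25.15 kt.
25 kt < 30 kt ⇒ not rapid intensification.

25 kt, no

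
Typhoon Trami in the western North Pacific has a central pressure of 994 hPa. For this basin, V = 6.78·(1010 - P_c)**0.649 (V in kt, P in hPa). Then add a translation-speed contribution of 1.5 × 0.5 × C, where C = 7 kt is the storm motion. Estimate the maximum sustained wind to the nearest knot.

46 kt

ΔP = 1010 − 994 = 16 hPa.
16^0.649 ≈ 6.046.
V ≈ 6.78 × 6.046 ≈ 41.0 kt.
Translation term: 1.5 × 0.5 × 7 = 5.25 kt.
Corrected V ≈ 46.25 kt → 46 kt.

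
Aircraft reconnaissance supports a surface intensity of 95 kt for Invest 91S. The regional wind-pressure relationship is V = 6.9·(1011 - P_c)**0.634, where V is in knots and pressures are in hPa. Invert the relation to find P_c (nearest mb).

ΔP = (V / 6.9)^(1/0.634) = (95/6.9)^1.577.
95/6.9 = 13.768; 13.768^1.577 ≈ 62.57 mb.
P_c = 1011 − 62.57 = 948.43 ≈ 948 mb.

948 mb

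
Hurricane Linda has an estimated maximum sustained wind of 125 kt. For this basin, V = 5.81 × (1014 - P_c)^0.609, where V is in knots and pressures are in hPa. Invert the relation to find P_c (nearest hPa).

ΔP = (V / 5.81)^(1/0.609) = (125/5.81)^1.642.
125/5.81 = 21.515; 21.515^1.642 ≈ 154.31 hPa.
P_c = 1014 − 154.31 = 859.69 ≈ 860 hPa.

860 hPa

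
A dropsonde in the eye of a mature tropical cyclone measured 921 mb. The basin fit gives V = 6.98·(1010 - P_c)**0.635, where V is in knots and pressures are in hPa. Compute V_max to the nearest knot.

ΔP = 1010 − 921 = 89 mb.
89^0.635 ≈ 17.293.
V ≈ 6.98 × 17.293 ≈ 120.7 kt.

121 kt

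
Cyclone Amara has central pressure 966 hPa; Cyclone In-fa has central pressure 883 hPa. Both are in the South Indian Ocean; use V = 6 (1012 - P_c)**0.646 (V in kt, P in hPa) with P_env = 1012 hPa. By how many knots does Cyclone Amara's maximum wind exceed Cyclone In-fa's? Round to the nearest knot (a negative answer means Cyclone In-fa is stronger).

Cyclone Amara: ΔP = 46; V ≈ 6 × 46^0.646 ≈ 71.17 kt.
Cyclone In-fa: ΔP = 129; V ≈ 6 × 129^0.646 ≈ 138.55 kt.
Difference ≈ 71.17 − 138.55 = -67.38 → -67 kt.

-67 kt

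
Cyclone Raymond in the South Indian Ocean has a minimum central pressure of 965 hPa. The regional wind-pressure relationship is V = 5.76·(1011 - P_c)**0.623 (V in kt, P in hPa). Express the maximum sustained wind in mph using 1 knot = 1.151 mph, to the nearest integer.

72 mph

ΔP = 1011 − 965 = 46 hPa.
V ≈ 5.76 × 46^0.623 = 5.76 × 10.862 ≈ 62.563 kt.
62.563 × 1.151 ≈ 72.01 mph → 72 mph.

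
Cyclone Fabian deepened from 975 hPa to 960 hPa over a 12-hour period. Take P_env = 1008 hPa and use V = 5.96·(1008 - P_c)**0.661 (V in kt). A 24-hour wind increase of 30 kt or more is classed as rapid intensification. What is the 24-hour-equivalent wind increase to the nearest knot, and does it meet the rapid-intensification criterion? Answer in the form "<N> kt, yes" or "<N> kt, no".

V₁: ΔP = 33, V ≈ 5.96 × 33^0.661 ≈ 60.12 kt.
V₂: ΔP = 48, V ≈ 5.96 × 48^0.661 ≈ 77.01 kt.
ΔV over 12 h = 16.89 kt → 24 h equivalent = 16.89 × 24/12 ≈ 33.78 kt.
34 kt ≥ 30 kt ⇒ rapid intensification.

34 kt, yes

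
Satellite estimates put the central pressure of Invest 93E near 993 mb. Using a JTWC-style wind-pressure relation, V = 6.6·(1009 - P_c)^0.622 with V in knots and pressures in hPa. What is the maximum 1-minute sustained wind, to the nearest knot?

ΔP = 1009 − 993 = 16 mb.
16^0.622 ≈ 5.610.
V ≈ 6.6 × 5.610 ≈ 37.0 kt.

37 kt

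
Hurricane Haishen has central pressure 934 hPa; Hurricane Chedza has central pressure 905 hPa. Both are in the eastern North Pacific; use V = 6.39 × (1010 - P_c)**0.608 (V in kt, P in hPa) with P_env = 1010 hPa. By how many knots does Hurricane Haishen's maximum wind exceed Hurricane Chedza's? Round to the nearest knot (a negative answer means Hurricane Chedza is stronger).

Hurricane Haishen: ΔP = 76; V ≈ 6.39 × 76^0.608 ≈ 88.93 kt.
Hurricane Chedza: ΔP = 105; V ≈ 6.39 × 105^0.608 ≈ 108.24 kt.
Difference ≈ 88.93 − 108.24 = -19.31 → -19 kt.

-19 kt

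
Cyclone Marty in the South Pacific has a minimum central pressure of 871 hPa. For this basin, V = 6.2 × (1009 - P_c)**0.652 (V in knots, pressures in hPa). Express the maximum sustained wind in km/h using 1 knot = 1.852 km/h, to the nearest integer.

285 km/h

ΔP = 1009 − 871 = 138 hPa.
V ≈ 6.2 × 138^0.652 = 6.2 × 24.843 ≈ 154.026 kt.
154.026 × 1.852 ≈ 285.26 km/h → 285 km/h.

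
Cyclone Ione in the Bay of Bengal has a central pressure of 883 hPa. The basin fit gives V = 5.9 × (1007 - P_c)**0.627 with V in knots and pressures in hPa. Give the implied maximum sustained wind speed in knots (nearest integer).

ΔP = 1007 − 883 = 124 hPa.
124^0.627 ≈ 20.539.
V ≈ 5.9 × 20.539 ≈ 121.2 kt.

121 kt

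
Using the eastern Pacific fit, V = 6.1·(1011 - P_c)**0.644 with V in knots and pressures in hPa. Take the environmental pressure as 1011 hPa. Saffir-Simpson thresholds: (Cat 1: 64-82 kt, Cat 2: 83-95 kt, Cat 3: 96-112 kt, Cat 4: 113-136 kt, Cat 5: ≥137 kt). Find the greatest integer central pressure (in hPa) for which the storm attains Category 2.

953 hPa

Category 2 begins at V = 83 kt.
Required ΔP = (83/6.1)^(1/0.644) = 13.607^1.553 ≈ 57.61 hPa.
P_c ≤ 1011 − 57.61 = 953.39, so the highest integer P_c is 953 hPa.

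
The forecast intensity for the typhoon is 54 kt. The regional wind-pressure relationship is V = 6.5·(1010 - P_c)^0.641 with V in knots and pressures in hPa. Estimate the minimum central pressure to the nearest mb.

983 mb

ΔP = (V / 6.5)^(1/0.641) = (54/6.5)^1.560.
54/6.5 = 8.308; 8.308^1.560 ≈ 27.19 mb.
P_c = 1010 − 27.19 = 982.81 ≈ 983 mb.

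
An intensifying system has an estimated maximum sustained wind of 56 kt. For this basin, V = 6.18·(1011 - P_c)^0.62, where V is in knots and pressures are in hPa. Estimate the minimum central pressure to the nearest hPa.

976 hPa

ΔP = (V / 6.18)^(1/0.62) = (56/6.18)^1.613.
56/6.18 = 9.061; 9.061^1.613 ≈ 34.98 hPa.
P_c = 1011 − 34.98 = 976.02 ≈ 976 hPa.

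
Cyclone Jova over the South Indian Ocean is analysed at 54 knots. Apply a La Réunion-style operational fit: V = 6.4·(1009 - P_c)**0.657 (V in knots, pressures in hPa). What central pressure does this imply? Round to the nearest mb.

983 mb

ΔP = (V / 6.4)^(1/0.657) = (54/6.4)^1.522.
54/6.4 = 8.438; 8.438^1.522 ≈ 25.69 mb.
P_c = 1009 − 25.69 = 983.31 ≈ 983 mb.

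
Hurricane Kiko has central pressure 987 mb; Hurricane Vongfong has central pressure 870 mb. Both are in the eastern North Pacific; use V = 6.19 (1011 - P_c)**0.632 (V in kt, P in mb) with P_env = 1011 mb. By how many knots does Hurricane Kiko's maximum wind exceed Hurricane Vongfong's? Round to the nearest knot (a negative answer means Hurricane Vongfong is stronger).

-95 kt

Hurricane Kiko: ΔP = 24; V ≈ 6.19 × 24^0.632 ≈ 46.13 kt.
Hurricane Vongfong: ΔP = 141; V ≈ 6.19 × 141^0.632 ≈ 141.25 kt.
Difference ≈ 46.13 − 141.25 = -95.12 → -95 kt.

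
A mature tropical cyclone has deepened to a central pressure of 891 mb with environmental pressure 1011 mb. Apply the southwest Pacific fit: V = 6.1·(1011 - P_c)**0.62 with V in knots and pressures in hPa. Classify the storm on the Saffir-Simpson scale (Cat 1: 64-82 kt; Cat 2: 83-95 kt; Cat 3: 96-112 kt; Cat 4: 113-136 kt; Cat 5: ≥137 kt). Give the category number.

4

ΔP = 1011 − 891 = 120 mb.
V ≈ 6.1 × 120^0.62 = 6.1 × 19.46 ≈ 119 kt.
119 kt falls in the Category 4 band.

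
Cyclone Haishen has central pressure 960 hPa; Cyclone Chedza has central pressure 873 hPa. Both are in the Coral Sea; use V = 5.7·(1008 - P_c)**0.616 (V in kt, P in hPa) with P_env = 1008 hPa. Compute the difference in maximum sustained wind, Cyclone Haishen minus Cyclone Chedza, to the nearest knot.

-55 kt

Cyclone Haishen: ΔP = 48; V ≈ 5.7 × 48^0.616 ≈ 61.88 kt.
Cyclone Chedza: ΔP = 135; V ≈ 5.7 × 135^0.616 ≈ 116.99 kt.
Difference ≈ 61.88 − 116.99 = -55.11 → -55 kt.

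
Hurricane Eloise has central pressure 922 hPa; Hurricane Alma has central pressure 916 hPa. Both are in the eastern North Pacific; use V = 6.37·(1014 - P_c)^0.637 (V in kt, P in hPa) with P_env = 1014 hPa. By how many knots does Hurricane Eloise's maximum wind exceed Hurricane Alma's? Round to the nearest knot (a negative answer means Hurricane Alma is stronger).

-5 kt

Hurricane Eloise: ΔP = 92; V ≈ 6.37 × 92^0.637 ≈ 113.52 kt.
Hurricane Alma: ΔP = 98; V ≈ 6.37 × 98^0.637 ≈ 118.18 kt.
Difference ≈ 113.52 − 118.18 = -4.66 → -5 kt.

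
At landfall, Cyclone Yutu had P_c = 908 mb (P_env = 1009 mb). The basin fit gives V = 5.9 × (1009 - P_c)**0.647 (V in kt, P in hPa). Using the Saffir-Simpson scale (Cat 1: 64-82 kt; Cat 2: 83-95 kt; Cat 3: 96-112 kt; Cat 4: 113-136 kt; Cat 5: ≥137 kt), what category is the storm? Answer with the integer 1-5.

4

ΔP = 1009 − 908 = 101 mb.
V ≈ 5.9 × 101^0.647 = 5.9 × 19.81 ≈ 117 kt.
117 kt falls in the Category 4 band.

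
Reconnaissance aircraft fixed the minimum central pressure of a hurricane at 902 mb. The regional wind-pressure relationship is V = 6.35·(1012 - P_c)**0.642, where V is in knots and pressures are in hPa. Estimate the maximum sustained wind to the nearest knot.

ΔP = 1012 − 902 = 110 mb.
110^0.642 ≈ 20.444.
V ≈ 6.35 × 20.444 ≈ 129.8 kt.

130 kt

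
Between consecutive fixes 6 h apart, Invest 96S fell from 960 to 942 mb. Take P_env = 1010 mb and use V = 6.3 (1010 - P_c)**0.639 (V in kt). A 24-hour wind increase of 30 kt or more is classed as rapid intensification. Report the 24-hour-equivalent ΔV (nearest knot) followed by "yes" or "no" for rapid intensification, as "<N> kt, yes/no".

67 kt, yes

V₁: ΔP = 50, V ≈ 6.3 × 50^0.639 ≈ 76.73 kt.
V₂: ΔP = 68, V ≈ 6.3 × 68^0.639 ≈ 93.39 kt.
ΔV over 6 h = 16.66 kt → 24 h equivalent = 16.66 × 24/6 ≈ 66.64 kt.
67 kt ≥ 30 kt ⇒ rapid intensification.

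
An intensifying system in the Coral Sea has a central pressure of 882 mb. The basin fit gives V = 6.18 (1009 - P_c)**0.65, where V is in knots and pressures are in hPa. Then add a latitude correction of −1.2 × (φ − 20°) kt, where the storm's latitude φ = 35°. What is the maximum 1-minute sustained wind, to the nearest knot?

ΔP = 1009 − 882 = 127 mb.
127^0.65 ≈ 23.306.
V ≈ 6.18 × 23.306 ≈ 144.0 kt.
Latitude correction: −1.2 × (35 − 20) = -18 kt.
Corrected V ≈ 126 kt → 126 kt.

126 kt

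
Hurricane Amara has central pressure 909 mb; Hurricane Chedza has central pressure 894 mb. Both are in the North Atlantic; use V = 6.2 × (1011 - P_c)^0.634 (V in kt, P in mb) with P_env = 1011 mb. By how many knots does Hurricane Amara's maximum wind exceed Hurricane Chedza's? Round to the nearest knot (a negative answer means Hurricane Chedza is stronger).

Hurricane Amara: ΔP = 102; V ≈ 6.2 × 102^0.634 ≈ 116.37 kt.
Hurricane Chedza: ΔP = 117; V ≈ 6.2 × 117^0.634 ≈ 126.95 kt.
Difference ≈ 116.37 − 126.95 = -10.58 → -11 kt.

-11 kt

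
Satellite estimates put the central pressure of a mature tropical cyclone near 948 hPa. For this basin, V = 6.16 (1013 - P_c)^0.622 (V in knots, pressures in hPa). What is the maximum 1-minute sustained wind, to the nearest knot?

ΔP = 1013 − 948 = 65 hPa.
65^0.622 ≈ 13.416.
V ≈ 6.16 × 13.416 ≈ 82.6 kt.

83 kt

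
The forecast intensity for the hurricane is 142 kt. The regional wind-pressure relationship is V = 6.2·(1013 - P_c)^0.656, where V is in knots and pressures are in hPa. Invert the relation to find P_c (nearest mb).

ΔP = (V / 6.2)^(1/0.656) = (142/6.2)^1.524.
142/6.2 = 22.903; 22.903^1.524 ≈ 118.31 mb.
P_c = 1013 − 118.31 = 894.69 ≈ 895 mb.

895 mb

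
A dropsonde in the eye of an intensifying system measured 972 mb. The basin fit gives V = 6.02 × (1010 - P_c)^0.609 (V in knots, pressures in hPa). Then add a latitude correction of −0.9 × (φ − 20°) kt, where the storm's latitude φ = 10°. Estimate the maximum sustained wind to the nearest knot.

ΔP = 1010 − 972 = 38 mb.
38^0.609 ≈ 9.164.
V ≈ 6.02 × 9.164 ≈ 55.2 kt.
Latitude correction: −0.9 × (10 − 20) = 9 kt.
Corrected V ≈ 64.2 kt → 64 kt.

64 kt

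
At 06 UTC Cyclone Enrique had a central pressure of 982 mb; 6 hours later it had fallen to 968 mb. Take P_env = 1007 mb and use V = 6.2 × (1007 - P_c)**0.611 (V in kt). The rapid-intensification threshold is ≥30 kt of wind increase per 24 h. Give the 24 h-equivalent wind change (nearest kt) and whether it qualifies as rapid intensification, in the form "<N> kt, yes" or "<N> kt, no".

V₁: ΔP = 25, V ≈ 6.2 × 25^0.611 ≈ 44.31 kt.
V₂: ΔP = 39, V ≈ 6.2 × 39^0.611 ≈ 58.15 kt.
ΔV over 6 h = 13.84 kt → 24 h equivalent = 13.84 × 24/6 ≈ 55.36 kt.
55 kt ≥ 30 kt ⇒ rapid intensification.

55 kt, yes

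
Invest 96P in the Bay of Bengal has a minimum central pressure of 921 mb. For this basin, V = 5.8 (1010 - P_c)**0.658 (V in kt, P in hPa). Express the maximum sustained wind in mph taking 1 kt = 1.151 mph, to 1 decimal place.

128.0 mph

ΔP = 1010 − 921 = 89 mb.
V ≈ 5.8 × 89^0.658 = 5.8 × 19.173 ≈ 111.206 kt.
111.206 × 1.151 ≈ 128.00 mph → 128.0 mph.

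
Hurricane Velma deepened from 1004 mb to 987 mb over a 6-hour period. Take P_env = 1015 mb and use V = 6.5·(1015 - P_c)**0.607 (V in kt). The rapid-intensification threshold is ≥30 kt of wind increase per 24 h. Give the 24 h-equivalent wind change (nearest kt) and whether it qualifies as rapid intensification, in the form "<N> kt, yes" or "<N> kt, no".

V₁: ΔP = 11, V ≈ 6.5 × 11^0.607 ≈ 27.86 kt.
V₂: ΔP = 28, V ≈ 6.5 × 28^0.607 ≈ 49.13 kt.
ΔV over 6 h = 21.27 kt → 24 h equivalent = 21.27 × 24/6 ≈ 85.08 kt.
85 kt ≥ 30 kt ⇒ rapid intensification.

85 kt, yes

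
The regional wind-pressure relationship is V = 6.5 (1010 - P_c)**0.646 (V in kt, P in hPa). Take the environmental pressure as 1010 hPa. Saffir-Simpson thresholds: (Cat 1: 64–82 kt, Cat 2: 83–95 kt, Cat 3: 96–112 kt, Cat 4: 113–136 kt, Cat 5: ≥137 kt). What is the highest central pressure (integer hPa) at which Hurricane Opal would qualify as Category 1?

Category 1 begins at V = 64 kt.
Required ΔP = (64/6.5)^(1/0.646) = 9.846^1.548 ≈ 34.48 hPa.
P_c ≤ 1010 − 34.48 = 975.52, so the highest integer P_c is 975 hPa.

975 hPa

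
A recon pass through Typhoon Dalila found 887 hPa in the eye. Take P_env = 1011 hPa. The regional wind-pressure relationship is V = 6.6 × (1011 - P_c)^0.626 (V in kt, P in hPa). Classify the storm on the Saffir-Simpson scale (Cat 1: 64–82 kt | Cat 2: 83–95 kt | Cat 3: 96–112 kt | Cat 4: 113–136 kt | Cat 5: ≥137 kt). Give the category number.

4

ΔP = 1011 − 887 = 124 hPa.
V ≈ 6.6 × 124^0.626 = 6.6 × 20.44 ≈ 135 kt.
135 kt falls in the Category 4 band.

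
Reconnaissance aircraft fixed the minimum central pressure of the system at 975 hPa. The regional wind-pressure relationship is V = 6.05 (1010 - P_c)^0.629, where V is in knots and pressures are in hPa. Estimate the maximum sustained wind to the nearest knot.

ΔP = 1010 − 975 = 35 hPa.
35^0.629 ≈ 9.359.
V ≈ 6.05 × 9.359 ≈ 56.6 kt.

57 kt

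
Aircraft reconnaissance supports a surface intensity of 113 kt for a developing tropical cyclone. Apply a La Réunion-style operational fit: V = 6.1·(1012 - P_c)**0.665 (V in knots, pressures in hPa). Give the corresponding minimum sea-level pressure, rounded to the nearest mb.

931 mb

ΔP = (V / 6.1)^(1/0.665) = (113/6.1)^1.504.
113/6.1 = 18.525; 18.525^1.504 ≈ 80.61 mb.
P_c = 1012 − 80.61 = 931.39 ≈ 931 mb.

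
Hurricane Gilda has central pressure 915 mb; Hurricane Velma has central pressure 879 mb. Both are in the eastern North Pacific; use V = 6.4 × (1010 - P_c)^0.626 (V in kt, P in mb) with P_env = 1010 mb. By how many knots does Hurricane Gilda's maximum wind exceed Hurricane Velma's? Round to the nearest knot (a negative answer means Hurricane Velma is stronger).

Hurricane Gilda: ΔP = 95; V ≈ 6.4 × 95^0.626 ≈ 110.72 kt.
Hurricane Velma: ΔP = 131; V ≈ 6.4 × 131^0.626 ≈ 135.39 kt.
Difference ≈ 110.72 − 135.39 = -24.67 → -25 kt.

-25 kt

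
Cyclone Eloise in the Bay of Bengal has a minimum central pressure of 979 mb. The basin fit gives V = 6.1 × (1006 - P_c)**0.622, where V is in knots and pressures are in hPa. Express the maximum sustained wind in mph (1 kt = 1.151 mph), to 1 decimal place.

54.5 mph

ΔP = 1006 − 979 = 27 mb.
V ≈ 6.1 × 27^0.622 = 6.1 × 7.768 ≈ 47.385 kt.
47.385 × 1.151 ≈ 54.54 mph → 54.5 mph.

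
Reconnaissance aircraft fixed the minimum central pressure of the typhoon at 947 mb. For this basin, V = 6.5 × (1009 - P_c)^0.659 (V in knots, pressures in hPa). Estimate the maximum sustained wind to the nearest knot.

ΔP = 1009 − 947 = 62 mb.
62^0.659 ≈ 15.177.
V ≈ 6.5 × 15.177 ≈ 98.7 kt.

99 kt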